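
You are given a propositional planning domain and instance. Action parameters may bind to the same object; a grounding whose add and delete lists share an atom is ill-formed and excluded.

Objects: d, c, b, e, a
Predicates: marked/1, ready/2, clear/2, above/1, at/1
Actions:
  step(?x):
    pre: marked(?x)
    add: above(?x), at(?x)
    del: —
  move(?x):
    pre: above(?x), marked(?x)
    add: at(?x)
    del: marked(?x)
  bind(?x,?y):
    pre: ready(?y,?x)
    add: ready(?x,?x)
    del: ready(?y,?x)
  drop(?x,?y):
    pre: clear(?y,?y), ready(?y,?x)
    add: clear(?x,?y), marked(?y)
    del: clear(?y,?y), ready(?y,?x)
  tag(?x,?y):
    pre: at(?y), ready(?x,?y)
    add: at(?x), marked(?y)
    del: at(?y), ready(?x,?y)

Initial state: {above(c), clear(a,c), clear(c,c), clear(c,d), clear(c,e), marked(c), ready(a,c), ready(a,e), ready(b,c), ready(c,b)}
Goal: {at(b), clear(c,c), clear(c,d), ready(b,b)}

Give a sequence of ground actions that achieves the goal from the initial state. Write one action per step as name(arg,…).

1. step(c)  →  {above(c), at(c), clear(a,c), clear(c,c), clear(c,d), clear(c,e), marked(c), ready(a,c), ready(a,e), ready(b,c), ready(c,b)}
2. bind(b,c)  →  {above(c), at(c), clear(a,c), clear(c,c), clear(c,d), clear(c,e), marked(c), ready(a,c), ready(a,e), ready(b,b), ready(b,c)}
3. tag(b,c)  →  {above(c), at(b), clear(a,c), clear(c,c), clear(c,d), clear(c,e), marked(c), ready(a,c), ready(a,e), ready(b,b)}

step(c); bind(b,c); tag(b,c)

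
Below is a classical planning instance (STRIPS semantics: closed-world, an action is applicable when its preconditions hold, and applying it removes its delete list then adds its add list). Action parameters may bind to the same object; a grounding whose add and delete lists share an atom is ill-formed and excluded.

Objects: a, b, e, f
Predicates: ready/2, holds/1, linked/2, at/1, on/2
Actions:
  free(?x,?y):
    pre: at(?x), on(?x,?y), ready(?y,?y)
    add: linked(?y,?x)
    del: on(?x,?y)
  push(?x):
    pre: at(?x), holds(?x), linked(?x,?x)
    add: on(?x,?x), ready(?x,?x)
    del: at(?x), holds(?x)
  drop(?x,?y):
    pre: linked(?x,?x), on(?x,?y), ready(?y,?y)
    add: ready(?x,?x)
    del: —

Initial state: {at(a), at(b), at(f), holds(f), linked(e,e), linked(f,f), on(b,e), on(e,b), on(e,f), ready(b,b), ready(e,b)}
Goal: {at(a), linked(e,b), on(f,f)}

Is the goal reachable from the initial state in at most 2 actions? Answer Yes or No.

1. push(f)  →  {at(a), at(b), linked(e,e), linked(f,f), on(b,e), on(e,b), on(e,f), on(f,f), ready(b,b), ready(e,b), ready(f,f)}
2. drop(e,b)  →  {at(a), at(b), linked(e,e), linked(f,f), on(b,e), on(e,b), on(e,f), on(f,f), ready(b,b), ready(e,b), ready(e,e), ready(f,f)}
3. free(b,e)  →  {at(a), at(b), linked(e,b), linked(e,e), linked(f,f), on(e,b), on(e,f), on(f,f), ready(b,b), ready(e,b), ready(e,e), ready(f,f)}
optimal plan length = 3; 3 > 2

No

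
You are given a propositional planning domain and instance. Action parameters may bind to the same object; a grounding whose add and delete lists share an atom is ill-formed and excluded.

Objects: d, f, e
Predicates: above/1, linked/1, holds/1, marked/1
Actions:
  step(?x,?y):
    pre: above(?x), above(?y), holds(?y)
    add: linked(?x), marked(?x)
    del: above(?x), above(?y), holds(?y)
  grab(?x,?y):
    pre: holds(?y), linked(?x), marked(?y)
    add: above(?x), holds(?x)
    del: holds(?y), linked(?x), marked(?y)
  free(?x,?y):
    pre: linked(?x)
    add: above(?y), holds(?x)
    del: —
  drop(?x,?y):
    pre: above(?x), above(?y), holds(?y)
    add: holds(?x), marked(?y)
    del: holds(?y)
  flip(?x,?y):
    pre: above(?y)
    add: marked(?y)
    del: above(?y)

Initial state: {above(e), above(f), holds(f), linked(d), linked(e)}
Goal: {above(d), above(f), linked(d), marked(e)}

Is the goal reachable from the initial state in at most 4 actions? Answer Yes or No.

1. free(d,d)  →  {above(d), above(e), above(f), holds(d), holds(f), linked(d), linked(e)}
2. flip(d,e)  →  {above(d), above(f), holds(d), holds(f), linked(d), linked(e), marked(e)}
optimal plan length = 2; 2 ≤ 4

Yes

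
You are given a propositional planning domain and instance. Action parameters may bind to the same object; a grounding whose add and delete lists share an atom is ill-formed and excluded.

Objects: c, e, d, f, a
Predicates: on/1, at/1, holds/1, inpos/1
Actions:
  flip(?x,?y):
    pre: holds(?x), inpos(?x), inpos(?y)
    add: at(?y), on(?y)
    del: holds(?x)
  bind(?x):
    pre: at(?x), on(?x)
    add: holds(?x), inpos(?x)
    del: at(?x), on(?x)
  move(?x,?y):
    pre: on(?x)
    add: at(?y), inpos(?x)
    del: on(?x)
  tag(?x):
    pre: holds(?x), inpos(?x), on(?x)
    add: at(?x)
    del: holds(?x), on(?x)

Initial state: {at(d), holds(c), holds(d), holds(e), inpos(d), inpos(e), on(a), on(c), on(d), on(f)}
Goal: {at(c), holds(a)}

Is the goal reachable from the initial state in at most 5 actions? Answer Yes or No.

Yes

1. move(c,c)  →  {at(c), at(d), holds(c), holds(d), holds(e), inpos(c), inpos(d), inpos(e), on(a), on(d), on(f)}
2. move(d,a)  →  {at(a), at(c), at(d), holds(c), holds(d), holds(e), inpos(c), inpos(d), inpos(e), on(a), on(f)}
3. bind(a)  →  {at(c), at(d), holds(a), holds(c), holds(d), holds(e), inpos(a), inpos(c), inpos(d), inpos(e), on(f)}
optimal plan length = 3; 3 ≤ 5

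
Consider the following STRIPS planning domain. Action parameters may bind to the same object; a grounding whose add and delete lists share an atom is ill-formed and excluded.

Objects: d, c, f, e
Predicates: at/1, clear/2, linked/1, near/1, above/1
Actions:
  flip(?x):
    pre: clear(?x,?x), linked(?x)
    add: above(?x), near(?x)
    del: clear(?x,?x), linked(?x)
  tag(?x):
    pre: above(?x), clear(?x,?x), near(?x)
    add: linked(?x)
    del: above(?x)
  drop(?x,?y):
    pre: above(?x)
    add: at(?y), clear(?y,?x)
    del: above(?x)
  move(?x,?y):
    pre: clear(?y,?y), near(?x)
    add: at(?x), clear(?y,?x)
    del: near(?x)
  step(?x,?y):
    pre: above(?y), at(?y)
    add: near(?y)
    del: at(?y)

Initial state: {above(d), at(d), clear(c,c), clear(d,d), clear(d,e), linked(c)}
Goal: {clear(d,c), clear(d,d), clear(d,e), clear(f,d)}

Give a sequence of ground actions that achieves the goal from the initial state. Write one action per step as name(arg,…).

1. flip(c)  →  {above(c), above(d), at(d), clear(d,d), clear(d,e), near(c)}
2. drop(d,f)  →  {above(c), at(d), at(f), clear(d,d), clear(d,e), clear(f,d), near(c)}
3. drop(c,d)  →  {at(d), at(f), clear(d,c), clear(d,d), clear(d,e), clear(f,d), near(c)}

flip(c); drop(d,f); drop(c,d)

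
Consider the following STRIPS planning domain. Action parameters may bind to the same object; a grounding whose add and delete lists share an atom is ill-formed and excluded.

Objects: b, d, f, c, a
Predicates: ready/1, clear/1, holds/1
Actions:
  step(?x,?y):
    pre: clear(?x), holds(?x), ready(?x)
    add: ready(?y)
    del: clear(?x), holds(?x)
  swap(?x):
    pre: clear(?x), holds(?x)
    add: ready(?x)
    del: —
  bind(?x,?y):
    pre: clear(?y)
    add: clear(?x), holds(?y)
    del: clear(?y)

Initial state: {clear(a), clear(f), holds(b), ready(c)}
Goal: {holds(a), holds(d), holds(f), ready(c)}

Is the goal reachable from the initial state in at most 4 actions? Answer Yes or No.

1. bind(b,f)  →  {clear(a), clear(b), holds(b), holds(f), ready(c)}
2. bind(d,a)  →  {clear(b), clear(d), holds(a), holds(b), holds(f), ready(c)}
3. bind(b,d)  →  {clear(b), holds(a), holds(b), holds(d), holds(f), ready(c)}
optimal plan length = 3; 3 ≤ 4

Yes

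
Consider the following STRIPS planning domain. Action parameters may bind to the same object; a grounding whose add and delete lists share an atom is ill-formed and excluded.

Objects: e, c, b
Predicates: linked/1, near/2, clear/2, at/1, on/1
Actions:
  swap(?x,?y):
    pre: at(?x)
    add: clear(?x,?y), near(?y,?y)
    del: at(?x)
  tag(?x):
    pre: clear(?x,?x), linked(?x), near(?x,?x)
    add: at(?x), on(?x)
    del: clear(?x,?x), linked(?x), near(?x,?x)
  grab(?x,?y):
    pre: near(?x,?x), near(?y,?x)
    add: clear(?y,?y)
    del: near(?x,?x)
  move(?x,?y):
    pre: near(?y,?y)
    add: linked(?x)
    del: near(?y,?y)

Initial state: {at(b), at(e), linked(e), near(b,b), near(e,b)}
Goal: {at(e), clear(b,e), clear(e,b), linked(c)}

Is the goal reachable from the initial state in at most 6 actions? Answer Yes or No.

1. swap(b,e)  →  {at(e), clear(b,e), linked(e), near(b,b), near(e,b), near(e,e)}
2. grab(b,e)  →  {at(e), clear(b,e), clear(e,e), linked(e), near(e,b), near(e,e)}
3. swap(e,b)  →  {clear(b,e), clear(e,b), clear(e,e), linked(e), near(b,b), near(e,b), near(e,e)}
4. tag(e)  →  {at(e), clear(b,e), clear(e,b), near(b,b), near(e,b), on(e)}
5. move(c,b)  →  {at(e), clear(b,e), clear(e,b), linked(c), near(e,b), on(e)}
optimal plan length = 5; 5 ≤ 6

Yes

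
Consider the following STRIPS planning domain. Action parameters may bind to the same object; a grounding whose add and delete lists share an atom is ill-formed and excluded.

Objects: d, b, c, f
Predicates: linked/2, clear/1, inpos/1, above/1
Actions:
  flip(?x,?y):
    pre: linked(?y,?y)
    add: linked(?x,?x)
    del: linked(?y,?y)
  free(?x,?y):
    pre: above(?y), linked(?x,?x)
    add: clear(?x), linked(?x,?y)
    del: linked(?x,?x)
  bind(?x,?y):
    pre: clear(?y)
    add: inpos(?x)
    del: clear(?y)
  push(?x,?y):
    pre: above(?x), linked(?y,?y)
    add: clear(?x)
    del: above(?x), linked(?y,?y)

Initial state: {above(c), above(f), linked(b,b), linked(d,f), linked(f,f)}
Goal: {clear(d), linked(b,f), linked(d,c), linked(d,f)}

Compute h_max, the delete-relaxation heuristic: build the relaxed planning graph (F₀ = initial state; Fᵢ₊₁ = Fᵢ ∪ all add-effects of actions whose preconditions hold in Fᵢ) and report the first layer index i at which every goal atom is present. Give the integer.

F0 = init (5 atoms)
F1 = F0 ∪ {clear(b), clear(c), clear(f), linked(b,c), linked(b,f), linked(c,c), linked(d,d), linked(f,c)}  (13 atoms)
F2 = F1 ∪ {clear(d), inpos(b), inpos(c), inpos(d), inpos(f), linked(c,f), linked(d,c)}  (20 atoms)
goal ⊆ F2  ⇒  h_max = 2

2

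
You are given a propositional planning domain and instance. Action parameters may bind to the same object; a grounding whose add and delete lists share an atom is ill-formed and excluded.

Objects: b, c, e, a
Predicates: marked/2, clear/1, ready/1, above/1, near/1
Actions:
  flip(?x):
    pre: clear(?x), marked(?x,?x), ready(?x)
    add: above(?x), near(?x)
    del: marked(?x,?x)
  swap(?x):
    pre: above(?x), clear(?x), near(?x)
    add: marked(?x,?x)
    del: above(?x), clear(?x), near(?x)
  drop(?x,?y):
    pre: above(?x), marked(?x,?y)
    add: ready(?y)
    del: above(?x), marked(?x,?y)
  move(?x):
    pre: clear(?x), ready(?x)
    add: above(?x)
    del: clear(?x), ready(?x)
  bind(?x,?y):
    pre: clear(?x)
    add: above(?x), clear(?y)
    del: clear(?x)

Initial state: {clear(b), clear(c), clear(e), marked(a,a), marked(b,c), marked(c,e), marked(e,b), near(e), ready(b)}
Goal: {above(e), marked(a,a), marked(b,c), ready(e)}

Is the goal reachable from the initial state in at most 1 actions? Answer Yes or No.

No

1. bind(c,b)  →  {above(c), clear(b), clear(e), marked(a,a), marked(b,c), marked(c,e), marked(e,b), near(e), ready(b)}
2. drop(c,e)  →  {clear(b), clear(e), marked(a,a), marked(b,c), marked(e,b), near(e), ready(b), ready(e)}
3. bind(e,b)  →  {above(e), clear(b), marked(a,a), marked(b,c), marked(e,b), near(e), ready(b), ready(e)}
optimal plan length = 3; 3 > 1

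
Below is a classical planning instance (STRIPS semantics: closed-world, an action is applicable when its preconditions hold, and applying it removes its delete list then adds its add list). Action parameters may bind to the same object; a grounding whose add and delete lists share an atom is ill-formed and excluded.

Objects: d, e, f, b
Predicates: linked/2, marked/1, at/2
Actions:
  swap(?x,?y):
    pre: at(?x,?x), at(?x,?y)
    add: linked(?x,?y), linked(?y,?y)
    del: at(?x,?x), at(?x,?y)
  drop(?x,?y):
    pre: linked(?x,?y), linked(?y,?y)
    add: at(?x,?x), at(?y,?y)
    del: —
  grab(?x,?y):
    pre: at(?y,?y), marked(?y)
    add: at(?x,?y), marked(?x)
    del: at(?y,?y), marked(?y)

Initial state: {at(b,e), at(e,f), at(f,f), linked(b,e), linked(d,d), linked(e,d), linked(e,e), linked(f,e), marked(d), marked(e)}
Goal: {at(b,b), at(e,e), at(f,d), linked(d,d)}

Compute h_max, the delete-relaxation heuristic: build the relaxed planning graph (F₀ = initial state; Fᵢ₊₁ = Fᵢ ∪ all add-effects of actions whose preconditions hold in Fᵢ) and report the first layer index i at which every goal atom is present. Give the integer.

2

F0 = init (10 atoms)
F1 = F0 ∪ {at(b,b), at(d,d), at(e,e), linked(f,f)}  (14 atoms)
F2 = F1 ∪ {at(b,d), at(d,e), at(e,d), at(f,d), at(f,e), linked(b,b), linked(e,f), marked(b), marked(f)}  (23 atoms)
goal ⊆ F2  ⇒  h_max = 2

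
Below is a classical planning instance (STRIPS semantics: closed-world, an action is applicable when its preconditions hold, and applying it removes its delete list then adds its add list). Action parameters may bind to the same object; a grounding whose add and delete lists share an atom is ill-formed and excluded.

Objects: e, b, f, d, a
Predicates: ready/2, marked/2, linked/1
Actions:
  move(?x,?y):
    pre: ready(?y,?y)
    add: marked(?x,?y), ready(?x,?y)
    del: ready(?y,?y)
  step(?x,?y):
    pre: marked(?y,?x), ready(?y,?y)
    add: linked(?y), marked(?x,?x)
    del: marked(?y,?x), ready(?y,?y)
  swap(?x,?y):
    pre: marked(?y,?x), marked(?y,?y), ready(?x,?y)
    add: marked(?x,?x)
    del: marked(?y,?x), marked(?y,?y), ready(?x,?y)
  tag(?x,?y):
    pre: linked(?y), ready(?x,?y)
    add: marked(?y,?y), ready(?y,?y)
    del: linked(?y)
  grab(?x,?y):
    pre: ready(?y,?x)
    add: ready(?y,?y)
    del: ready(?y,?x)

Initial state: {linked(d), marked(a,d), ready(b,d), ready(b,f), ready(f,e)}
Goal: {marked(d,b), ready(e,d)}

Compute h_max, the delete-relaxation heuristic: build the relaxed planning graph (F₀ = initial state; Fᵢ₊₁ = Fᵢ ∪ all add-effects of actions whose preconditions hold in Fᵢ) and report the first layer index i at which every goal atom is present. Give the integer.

F0 = init (5 atoms)
F1 = F0 ∪ {marked(d,d), ready(b,b), ready(d,d), ready(f,f)}  (9 atoms)
F2 = F1 ∪ {marked(a,b), marked(a,f), marked(b,d), marked(b,f), marked(d,b), marked(d,f), marked(e,b), marked(e,d), marked(e,f), marked(f,b), marked(f,d), ready(a,b), ready(a,d), ready(a,f), ready(d,b), ready(d,f), ready(e,b), ready(e,d), ready(e,f), ready(f,b), ready(f,d)}  (30 atoms)
goal ⊆ F2  ⇒  h_max = 2

2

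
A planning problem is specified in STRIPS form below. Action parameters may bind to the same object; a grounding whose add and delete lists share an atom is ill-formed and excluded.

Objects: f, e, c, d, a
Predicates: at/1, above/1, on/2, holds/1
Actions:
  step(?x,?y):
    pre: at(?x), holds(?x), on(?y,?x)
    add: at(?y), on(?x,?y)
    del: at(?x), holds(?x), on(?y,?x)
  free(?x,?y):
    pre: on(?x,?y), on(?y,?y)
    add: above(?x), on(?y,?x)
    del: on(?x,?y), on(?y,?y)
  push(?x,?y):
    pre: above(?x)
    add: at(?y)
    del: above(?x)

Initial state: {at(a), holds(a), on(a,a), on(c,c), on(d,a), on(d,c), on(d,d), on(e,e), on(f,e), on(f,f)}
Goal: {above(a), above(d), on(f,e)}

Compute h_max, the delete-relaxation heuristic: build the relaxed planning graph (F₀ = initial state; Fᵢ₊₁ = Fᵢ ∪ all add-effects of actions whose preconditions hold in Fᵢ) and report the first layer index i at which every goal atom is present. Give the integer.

2

F0 = init (10 atoms)
F1 = F0 ∪ {above(d), above(f), at(d), on(a,d), on(c,d), on(e,f)}  (16 atoms)
F2 = F1 ∪ {above(a), above(c), above(e), at(c), at(e), at(f)}  (22 atoms)
goal ⊆ F2  ⇒  h_max = 2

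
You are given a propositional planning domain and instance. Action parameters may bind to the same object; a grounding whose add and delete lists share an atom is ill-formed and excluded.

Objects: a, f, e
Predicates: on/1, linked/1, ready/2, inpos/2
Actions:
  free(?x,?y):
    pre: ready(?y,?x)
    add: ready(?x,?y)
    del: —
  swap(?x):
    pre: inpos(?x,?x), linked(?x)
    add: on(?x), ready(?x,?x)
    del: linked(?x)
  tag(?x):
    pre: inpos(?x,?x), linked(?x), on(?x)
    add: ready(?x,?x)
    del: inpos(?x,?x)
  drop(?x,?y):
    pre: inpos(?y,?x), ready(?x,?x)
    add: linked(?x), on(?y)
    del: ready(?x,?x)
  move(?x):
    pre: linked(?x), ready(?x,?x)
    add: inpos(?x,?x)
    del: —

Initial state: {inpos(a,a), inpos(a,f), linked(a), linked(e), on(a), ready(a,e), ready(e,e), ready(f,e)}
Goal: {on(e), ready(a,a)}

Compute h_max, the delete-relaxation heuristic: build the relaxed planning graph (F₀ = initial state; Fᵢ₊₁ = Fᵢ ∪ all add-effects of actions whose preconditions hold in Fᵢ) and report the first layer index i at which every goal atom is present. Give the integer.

2

F0 = init (8 atoms)
F1 = F0 ∪ {inpos(e,e), ready(a,a), ready(e,a), ready(e,f)}  (12 atoms)
F2 = F1 ∪ {on(e)}  (13 atoms)
goal ⊆ F2  ⇒  h_max = 2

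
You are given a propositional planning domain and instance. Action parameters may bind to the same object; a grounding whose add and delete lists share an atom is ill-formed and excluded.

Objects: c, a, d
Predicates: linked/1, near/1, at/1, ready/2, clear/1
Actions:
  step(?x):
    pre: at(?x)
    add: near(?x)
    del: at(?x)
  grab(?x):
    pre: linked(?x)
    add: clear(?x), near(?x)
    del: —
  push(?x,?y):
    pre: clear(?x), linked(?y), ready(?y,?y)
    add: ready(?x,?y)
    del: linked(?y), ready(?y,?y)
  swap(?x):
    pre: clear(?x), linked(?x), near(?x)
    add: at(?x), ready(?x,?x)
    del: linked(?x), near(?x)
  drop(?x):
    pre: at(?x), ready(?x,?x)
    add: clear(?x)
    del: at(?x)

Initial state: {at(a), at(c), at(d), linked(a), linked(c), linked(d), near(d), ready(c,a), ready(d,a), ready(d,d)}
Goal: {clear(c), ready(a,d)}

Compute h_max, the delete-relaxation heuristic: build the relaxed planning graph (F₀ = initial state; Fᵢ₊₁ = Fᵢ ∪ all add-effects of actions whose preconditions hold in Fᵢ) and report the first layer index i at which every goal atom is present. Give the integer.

F0 = init (10 atoms)
F1 = F0 ∪ {clear(a), clear(c), clear(d), near(a), near(c)}  (15 atoms)
F2 = F1 ∪ {ready(a,a), ready(a,d), ready(c,c), ready(c,d)}  (19 atoms)
goal ⊆ F2  ⇒  h_max = 2

2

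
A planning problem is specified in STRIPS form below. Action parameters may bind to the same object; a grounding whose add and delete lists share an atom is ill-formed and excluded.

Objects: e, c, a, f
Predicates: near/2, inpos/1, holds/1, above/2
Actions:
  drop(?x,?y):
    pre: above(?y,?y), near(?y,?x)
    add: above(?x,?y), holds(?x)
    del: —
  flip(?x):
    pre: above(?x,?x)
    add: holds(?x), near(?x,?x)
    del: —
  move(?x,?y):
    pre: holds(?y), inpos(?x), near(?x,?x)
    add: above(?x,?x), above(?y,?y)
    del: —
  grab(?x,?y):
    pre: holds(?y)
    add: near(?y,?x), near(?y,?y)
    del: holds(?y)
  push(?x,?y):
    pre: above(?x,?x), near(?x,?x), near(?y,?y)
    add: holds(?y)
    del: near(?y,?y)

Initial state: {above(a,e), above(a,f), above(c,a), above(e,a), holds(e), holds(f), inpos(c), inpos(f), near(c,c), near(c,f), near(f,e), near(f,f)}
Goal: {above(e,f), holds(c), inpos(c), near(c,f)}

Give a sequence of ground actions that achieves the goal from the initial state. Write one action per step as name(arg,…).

move(c,f); drop(e,f); drop(c,c)

1. move(c,f)  →  {above(a,e), above(a,f), above(c,a), above(c,c), above(e,a), above(f,f), holds(e), holds(f), inpos(c), inpos(f), near(c,c), near(c,f), near(f,e), near(f,f)}
2. drop(e,f)  →  {above(a,e), above(a,f), above(c,a), above(c,c), above(e,a), above(e,f), above(f,f), holds(e), holds(f), inpos(c), inpos(f), near(c,c), near(c,f), near(f,e), near(f,f)}
3. drop(c,c)  →  {above(a,e), above(a,f), above(c,a), above(c,c), above(e,a), above(e,f), above(f,f), holds(c), holds(e), holds(f), inpos(c), inpos(f), near(c,c), near(c,f), near(f,e), near(f,f)}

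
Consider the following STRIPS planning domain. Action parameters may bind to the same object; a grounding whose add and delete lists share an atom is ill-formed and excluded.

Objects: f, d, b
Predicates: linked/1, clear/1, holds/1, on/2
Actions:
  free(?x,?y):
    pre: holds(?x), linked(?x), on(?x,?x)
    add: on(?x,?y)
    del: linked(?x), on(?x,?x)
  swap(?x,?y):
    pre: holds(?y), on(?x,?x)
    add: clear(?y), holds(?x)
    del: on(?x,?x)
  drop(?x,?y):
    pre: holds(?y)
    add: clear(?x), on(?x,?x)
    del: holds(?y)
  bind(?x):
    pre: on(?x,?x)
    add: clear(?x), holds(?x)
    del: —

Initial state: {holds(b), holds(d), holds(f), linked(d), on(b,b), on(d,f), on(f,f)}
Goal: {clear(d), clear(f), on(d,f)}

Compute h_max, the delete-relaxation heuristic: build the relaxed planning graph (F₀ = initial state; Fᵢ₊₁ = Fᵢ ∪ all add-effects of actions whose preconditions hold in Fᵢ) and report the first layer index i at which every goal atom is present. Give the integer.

F0 = init (7 atoms)
F1 = F0 ∪ {clear(b), clear(d), clear(f), on(d,d)}  (11 atoms)
goal ⊆ F1  ⇒  h_max = 1

1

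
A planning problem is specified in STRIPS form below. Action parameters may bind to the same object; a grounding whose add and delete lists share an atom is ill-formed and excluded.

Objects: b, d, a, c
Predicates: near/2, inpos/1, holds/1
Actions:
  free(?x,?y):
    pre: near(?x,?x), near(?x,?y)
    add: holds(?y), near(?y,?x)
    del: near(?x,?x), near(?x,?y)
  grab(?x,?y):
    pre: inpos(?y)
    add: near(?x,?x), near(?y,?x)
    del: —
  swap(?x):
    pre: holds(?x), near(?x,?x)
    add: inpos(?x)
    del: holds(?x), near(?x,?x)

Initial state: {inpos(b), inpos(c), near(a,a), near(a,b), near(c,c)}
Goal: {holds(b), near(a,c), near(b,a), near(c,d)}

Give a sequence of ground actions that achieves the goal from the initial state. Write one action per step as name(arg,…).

free(a,b); grab(d,c); grab(a,c); free(c,a)

1. free(a,b)  →  {holds(b), inpos(b), inpos(c), near(b,a), near(c,c)}
2. grab(d,c)  →  {holds(b), inpos(b), inpos(c), near(b,a), near(c,c), near(c,d), near(d,d)}
3. grab(a,c)  →  {holds(b), inpos(b), inpos(c), near(a,a), near(b,a), near(c,a), near(c,c), near(c,d), near(d,d)}
4. free(c,a)  →  {holds(a), holds(b), inpos(b), inpos(c), near(a,a), near(a,c), near(b,a), near(c,d), near(d,d)}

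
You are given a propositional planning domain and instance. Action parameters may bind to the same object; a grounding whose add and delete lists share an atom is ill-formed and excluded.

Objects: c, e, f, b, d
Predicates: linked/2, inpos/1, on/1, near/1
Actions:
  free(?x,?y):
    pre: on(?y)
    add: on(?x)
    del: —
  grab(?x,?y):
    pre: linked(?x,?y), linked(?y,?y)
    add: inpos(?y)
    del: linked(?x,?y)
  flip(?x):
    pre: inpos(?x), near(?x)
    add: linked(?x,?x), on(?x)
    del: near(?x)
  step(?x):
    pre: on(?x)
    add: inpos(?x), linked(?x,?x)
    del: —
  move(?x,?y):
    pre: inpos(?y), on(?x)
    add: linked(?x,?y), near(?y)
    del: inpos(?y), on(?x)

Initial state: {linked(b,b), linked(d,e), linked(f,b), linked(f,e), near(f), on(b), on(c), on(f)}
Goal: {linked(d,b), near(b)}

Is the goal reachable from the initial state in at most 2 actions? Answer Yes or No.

No

1. free(d,c)  →  {linked(b,b), linked(d,e), linked(f,b), linked(f,e), near(f), on(b), on(c), on(d), on(f)}
2. grab(f,b)  →  {inpos(b), linked(b,b), linked(d,e), linked(f,e), near(f), on(b), on(c), on(d), on(f)}
3. move(d,b)  →  {linked(b,b), linked(d,b), linked(d,e), linked(f,e), near(b), near(f), on(b), on(c), on(f)}
optimal plan length = 3; 3 > 2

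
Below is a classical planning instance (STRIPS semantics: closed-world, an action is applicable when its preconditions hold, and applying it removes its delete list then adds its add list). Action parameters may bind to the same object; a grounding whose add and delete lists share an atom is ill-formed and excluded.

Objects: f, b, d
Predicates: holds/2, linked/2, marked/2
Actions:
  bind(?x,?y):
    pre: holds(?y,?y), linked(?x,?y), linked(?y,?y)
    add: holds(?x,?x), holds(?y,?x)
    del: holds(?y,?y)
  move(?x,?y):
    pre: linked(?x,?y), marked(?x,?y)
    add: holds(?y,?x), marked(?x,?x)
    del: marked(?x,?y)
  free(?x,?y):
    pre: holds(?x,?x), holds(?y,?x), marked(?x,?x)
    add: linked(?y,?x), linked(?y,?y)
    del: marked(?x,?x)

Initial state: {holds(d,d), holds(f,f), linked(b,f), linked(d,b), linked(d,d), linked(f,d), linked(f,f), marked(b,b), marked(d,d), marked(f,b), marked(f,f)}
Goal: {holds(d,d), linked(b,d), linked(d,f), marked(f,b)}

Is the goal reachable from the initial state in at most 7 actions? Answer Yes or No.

1. bind(f,d)  →  {holds(d,f), holds(f,f), linked(b,f), linked(d,b), linked(d,d), linked(f,d), linked(f,f), marked(b,b), marked(d,d), marked(f,b), marked(f,f)}
2. free(f,d)  →  {holds(d,f), holds(f,f), linked(b,f), linked(d,b), linked(d,d), linked(d,f), linked(f,d), linked(f,f), marked(b,b), marked(d,d), marked(f,b)}
3. bind(b,f)  →  {holds(b,b), holds(d,f), holds(f,b), linked(b,f), linked(d,b), linked(d,d), linked(d,f), linked(f,d), linked(f,f), marked(b,b), marked(d,d), marked(f,b)}
4. free(b,b)  →  {holds(b,b), holds(d,f), holds(f,b), linked(b,b), linked(b,f), linked(d,b), linked(d,d), linked(d,f), linked(f,d), linked(f,f), marked(d,d), marked(f,b)}
5. bind(d,b)  →  {holds(b,d), holds(d,d), holds(d,f), holds(f,b), linked(b,b), linked(b,f), linked(d,b), linked(d,d), linked(d,f), linked(f,d), linked(f,f), marked(d,d), marked(f,b)}
6. free(d,b)  →  {holds(b,d), holds(d,d), holds(d,f), holds(f,b), linked(b,b), linked(b,d), linked(b,f), linked(d,b), linked(d,d), linked(d,f), linked(f,d), linked(f,f), marked(f,b)}
optimal plan length = 6; 6 ≤ 7

Yes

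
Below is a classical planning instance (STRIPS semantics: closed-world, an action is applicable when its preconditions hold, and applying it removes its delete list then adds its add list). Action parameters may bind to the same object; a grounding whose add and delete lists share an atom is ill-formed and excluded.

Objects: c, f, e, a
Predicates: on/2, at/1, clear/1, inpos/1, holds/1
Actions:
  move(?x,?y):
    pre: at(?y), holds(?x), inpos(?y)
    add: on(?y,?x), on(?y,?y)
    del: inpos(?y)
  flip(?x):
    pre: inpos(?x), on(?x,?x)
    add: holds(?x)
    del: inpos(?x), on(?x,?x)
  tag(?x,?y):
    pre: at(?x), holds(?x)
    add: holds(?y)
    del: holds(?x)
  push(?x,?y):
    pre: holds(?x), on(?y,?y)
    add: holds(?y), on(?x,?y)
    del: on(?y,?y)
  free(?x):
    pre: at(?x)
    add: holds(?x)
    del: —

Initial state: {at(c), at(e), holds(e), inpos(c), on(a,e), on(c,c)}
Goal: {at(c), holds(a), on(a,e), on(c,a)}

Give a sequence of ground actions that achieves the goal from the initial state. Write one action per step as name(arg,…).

1. tag(e,a)  →  {at(c), at(e), holds(a), inpos(c), on(a,e), on(c,c)}
2. move(a,c)  →  {at(c), at(e), holds(a), on(a,e), on(c,a), on(c,c)}

tag(e,a); move(a,c)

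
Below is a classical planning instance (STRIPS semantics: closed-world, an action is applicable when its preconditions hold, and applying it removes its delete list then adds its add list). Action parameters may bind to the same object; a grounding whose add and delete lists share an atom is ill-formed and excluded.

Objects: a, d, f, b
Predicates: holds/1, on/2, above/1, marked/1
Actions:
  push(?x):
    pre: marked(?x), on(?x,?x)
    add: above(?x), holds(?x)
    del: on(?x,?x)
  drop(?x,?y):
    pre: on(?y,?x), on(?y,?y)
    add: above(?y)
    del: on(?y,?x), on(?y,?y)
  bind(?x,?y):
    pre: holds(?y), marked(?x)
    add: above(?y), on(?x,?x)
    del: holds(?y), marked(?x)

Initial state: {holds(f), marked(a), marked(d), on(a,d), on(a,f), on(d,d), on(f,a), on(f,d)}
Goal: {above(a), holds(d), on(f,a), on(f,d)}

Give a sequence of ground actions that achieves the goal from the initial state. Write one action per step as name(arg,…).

push(d); bind(a,f); drop(a,a)

1. push(d)  →  {above(d), holds(d), holds(f), marked(a), marked(d), on(a,d), on(a,f), on(f,a), on(f,d)}
2. bind(a,f)  →  {above(d), above(f), holds(d), marked(d), on(a,a), on(a,d), on(a,f), on(f,a), on(f,d)}
3. drop(a,a)  →  {above(a), above(d), above(f), holds(d), marked(d), on(a,d), on(a,f), on(f,a), on(f,d)}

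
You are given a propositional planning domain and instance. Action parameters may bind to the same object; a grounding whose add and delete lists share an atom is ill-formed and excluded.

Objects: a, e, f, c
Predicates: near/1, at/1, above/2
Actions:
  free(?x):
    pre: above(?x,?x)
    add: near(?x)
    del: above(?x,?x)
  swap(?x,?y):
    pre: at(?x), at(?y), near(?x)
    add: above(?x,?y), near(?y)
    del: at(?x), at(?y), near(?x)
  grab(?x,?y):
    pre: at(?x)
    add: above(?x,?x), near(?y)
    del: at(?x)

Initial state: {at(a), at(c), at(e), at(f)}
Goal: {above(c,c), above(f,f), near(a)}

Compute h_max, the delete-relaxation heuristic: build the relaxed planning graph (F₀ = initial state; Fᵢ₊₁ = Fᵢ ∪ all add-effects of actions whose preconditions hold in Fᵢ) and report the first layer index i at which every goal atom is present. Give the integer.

F0 = init (4 atoms)
F1 = F0 ∪ {above(a,a), above(c,c), above(e,e), above(f,f), near(a), near(c), near(e), near(f)}  (12 atoms)
goal ⊆ F1  ⇒  h_max = 1

1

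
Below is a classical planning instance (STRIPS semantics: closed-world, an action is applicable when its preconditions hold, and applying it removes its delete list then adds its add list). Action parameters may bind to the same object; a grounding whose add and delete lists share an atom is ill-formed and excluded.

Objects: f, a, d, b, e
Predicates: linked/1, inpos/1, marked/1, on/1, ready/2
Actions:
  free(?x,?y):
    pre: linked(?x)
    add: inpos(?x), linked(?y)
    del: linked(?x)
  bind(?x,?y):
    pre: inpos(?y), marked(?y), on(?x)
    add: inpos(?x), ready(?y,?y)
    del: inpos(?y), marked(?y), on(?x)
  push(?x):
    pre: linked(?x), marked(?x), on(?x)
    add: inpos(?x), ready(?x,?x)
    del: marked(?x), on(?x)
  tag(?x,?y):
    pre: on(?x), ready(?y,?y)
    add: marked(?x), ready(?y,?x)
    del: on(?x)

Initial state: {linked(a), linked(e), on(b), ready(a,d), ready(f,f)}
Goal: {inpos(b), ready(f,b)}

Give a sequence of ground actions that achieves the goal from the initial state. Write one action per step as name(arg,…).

1. free(a,b)  →  {inpos(a), linked(b), linked(e), on(b), ready(a,d), ready(f,f)}
2. free(b,f)  →  {inpos(a), inpos(b), linked(e), linked(f), on(b), ready(a,d), ready(f,f)}
3. tag(b,f)  →  {inpos(a), inpos(b), linked(e), linked(f), marked(b), ready(a,d), ready(f,b), ready(f,f)}

free(a,b); free(b,f); tag(b,f)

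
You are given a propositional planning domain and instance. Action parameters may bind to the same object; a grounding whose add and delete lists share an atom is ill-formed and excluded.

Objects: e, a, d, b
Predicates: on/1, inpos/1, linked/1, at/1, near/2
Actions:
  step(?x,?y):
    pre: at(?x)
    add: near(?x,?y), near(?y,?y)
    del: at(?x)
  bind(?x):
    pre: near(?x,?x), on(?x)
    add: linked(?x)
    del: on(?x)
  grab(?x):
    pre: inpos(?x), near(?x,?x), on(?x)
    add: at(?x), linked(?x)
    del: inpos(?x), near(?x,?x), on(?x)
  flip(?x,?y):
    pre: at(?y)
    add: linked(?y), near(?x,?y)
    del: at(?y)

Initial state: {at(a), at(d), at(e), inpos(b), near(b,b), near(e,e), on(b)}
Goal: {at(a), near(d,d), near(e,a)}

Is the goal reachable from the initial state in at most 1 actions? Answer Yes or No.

1. step(e,a)  →  {at(a), at(d), inpos(b), near(a,a), near(b,b), near(e,a), near(e,e), on(b)}
2. step(d,d)  →  {at(a), inpos(b), near(a,a), near(b,b), near(d,d), near(e,a), near(e,e), on(b)}
optimal plan length = 2; 2 > 1

No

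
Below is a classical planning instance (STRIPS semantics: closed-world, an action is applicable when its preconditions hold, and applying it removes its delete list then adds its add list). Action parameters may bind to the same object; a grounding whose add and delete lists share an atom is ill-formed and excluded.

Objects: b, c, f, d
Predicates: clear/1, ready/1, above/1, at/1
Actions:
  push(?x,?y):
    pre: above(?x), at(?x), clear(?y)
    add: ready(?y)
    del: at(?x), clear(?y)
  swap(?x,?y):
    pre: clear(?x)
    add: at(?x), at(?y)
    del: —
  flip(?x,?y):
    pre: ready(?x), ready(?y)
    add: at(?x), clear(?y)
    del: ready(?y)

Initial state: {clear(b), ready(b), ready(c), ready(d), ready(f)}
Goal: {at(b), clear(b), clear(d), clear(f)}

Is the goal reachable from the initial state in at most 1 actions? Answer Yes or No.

No

1. flip(b,f)  →  {at(b), clear(b), clear(f), ready(b), ready(c), ready(d)}
2. flip(b,d)  →  {at(b), clear(b), clear(d), clear(f), ready(b), ready(c)}
optimal plan length = 2; 2 > 1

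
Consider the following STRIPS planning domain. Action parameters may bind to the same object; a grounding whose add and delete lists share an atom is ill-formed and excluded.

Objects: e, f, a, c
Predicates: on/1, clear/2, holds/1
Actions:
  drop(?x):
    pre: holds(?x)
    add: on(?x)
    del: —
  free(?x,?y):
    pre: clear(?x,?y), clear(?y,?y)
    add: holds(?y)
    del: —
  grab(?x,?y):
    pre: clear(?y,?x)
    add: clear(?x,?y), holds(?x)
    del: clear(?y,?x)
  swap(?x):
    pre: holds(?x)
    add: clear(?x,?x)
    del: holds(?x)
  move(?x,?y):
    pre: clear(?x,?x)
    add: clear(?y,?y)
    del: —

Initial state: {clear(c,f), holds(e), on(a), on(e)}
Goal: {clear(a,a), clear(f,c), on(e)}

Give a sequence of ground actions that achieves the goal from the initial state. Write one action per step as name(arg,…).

1. grab(f,c)  →  {clear(f,c), holds(e), holds(f), on(a), on(e)}
2. swap(e)  →  {clear(e,e), clear(f,c), holds(f), on(a), on(e)}
3. move(e,a)  →  {clear(a,a), clear(e,e), clear(f,c), holds(f), on(a), on(e)}

grab(f,c); swap(e); move(e,a)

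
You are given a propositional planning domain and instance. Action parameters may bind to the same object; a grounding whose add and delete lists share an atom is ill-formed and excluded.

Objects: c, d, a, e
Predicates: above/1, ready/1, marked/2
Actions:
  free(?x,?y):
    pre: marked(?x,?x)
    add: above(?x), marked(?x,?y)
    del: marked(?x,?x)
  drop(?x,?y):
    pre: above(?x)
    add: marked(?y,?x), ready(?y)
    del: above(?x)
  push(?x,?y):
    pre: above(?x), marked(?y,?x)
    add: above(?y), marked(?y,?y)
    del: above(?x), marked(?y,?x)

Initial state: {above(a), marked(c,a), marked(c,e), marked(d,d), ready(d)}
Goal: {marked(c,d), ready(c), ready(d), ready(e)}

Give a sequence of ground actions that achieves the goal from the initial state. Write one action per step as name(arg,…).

free(d,c); drop(d,c); drop(a,e)

1. free(d,c)  →  {above(a), above(d), marked(c,a), marked(c,e), marked(d,c), ready(d)}
2. drop(d,c)  →  {above(a), marked(c,a), marked(c,d), marked(c,e), marked(d,c), ready(c), ready(d)}
3. drop(a,e)  →  {marked(c,a), marked(c,d), marked(c,e), marked(d,c), marked(e,a), ready(c), ready(d), ready(e)}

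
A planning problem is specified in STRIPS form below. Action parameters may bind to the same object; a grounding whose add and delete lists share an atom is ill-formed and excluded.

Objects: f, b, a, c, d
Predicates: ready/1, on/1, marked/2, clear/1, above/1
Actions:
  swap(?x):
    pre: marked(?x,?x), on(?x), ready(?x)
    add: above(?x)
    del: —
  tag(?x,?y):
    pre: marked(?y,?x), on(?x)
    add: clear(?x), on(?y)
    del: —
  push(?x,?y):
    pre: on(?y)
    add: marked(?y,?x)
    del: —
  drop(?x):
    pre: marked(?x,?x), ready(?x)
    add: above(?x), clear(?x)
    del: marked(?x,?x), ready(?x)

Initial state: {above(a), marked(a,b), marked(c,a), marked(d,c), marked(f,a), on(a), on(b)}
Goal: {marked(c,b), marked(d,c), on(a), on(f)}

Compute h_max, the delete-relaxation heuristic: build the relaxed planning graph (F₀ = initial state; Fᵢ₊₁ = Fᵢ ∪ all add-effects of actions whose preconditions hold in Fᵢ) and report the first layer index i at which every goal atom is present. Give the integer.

2

F0 = init (7 atoms)
F1 = F0 ∪ {clear(a), clear(b), marked(a,a), marked(a,c), marked(a,d), marked(a,f), marked(b,a), marked(b,b), marked(b,c), marked(b,d), marked(b,f), on(c), on(f)}  (20 atoms)
F2 = F1 ∪ {clear(c), clear(f), marked(c,b), marked(c,c), marked(c,d), marked(c,f), marked(f,b), marked(f,c), marked(f,d), marked(f,f), on(d)}  (31 atoms)
goal ⊆ F2  ⇒  h_max = 2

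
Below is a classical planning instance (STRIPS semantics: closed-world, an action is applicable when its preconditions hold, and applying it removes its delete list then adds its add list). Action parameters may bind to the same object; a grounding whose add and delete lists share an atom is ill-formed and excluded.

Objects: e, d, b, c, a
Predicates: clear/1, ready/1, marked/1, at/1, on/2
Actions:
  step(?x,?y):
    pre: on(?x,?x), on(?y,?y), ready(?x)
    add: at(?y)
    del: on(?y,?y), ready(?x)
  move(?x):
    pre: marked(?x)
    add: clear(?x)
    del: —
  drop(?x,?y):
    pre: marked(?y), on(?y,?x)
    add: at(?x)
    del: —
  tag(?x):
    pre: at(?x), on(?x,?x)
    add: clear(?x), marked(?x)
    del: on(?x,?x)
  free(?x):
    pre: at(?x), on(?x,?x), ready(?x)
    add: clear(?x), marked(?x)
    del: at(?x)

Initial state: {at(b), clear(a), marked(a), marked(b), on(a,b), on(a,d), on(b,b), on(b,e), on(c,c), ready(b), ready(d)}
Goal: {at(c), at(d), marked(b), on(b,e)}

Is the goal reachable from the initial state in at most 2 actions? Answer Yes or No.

Yes

1. step(b,c)  →  {at(b), at(c), clear(a), marked(a), marked(b), on(a,b), on(a,d), on(b,b), on(b,e), ready(d)}
2. drop(d,a)  →  {at(b), at(c), at(d), clear(a), marked(a), marked(b), on(a,b), on(a,d), on(b,b), on(b,e), ready(d)}
optimal plan length = 2; 2 ≤ 2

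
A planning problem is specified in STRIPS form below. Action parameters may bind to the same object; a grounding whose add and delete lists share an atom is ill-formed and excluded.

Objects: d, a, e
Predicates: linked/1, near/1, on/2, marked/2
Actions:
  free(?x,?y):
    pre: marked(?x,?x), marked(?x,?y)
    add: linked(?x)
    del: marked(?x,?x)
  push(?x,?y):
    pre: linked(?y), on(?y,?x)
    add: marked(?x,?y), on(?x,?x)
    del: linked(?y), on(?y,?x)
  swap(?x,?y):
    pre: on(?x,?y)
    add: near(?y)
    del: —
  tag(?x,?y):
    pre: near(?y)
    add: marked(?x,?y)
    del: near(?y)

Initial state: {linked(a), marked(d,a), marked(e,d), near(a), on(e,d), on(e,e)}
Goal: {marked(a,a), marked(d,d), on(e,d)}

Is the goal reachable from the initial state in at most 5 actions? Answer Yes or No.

1. swap(e,d)  →  {linked(a), marked(d,a), marked(e,d), near(a), near(d), on(e,d), on(e,e)}
2. tag(d,d)  →  {linked(a), marked(d,a), marked(d,d), marked(e,d), near(a), on(e,d), on(e,e)}
3. tag(a,a)  →  {linked(a), marked(a,a), marked(d,a), marked(d,d), marked(e,d), on(e,d), on(e,e)}
optimal plan length = 3; 3 ≤ 5

Yes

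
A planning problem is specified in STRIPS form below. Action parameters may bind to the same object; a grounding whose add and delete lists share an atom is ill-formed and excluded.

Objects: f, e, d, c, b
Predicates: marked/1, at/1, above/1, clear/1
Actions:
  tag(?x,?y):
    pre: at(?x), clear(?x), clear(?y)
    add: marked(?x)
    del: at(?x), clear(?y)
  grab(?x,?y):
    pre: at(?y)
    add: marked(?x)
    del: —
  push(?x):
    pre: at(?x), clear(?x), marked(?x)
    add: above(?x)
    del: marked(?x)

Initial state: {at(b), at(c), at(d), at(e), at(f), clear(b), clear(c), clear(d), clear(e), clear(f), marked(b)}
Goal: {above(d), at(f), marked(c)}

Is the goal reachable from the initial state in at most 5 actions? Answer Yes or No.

Yes

1. tag(c,f)  →  {at(b), at(d), at(e), at(f), clear(b), clear(c), clear(d), clear(e), marked(b), marked(c)}
2. grab(d,f)  →  {at(b), at(d), at(e), at(f), clear(b), clear(c), clear(d), clear(e), marked(b), marked(c), marked(d)}
3. push(d)  →  {above(d), at(b), at(d), at(e), at(f), clear(b), clear(c), clear(d), clear(e), marked(b), marked(c)}
optimal plan length = 3; 3 ≤ 5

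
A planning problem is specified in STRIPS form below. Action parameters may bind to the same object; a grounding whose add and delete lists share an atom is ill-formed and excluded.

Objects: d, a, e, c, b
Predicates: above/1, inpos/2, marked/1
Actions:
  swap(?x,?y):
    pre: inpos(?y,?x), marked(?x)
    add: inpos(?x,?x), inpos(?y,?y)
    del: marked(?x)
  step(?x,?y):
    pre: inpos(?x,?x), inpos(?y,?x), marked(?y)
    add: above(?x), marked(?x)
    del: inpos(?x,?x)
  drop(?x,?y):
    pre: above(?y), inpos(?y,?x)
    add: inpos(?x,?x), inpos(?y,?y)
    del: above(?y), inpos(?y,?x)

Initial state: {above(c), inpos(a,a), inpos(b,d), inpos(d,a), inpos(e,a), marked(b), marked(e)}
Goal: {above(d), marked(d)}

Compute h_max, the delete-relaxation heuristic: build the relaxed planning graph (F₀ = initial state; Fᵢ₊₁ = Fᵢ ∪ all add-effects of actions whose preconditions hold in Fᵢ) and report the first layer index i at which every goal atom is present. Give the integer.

F0 = init (7 atoms)
F1 = F0 ∪ {above(a), marked(a)}  (9 atoms)
F2 = F1 ∪ {inpos(d,d), inpos(e,e)}  (11 atoms)
F3 = F2 ∪ {above(d), above(e), marked(d)}  (14 atoms)
goal ⊆ F3  ⇒  h_max = 3

3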